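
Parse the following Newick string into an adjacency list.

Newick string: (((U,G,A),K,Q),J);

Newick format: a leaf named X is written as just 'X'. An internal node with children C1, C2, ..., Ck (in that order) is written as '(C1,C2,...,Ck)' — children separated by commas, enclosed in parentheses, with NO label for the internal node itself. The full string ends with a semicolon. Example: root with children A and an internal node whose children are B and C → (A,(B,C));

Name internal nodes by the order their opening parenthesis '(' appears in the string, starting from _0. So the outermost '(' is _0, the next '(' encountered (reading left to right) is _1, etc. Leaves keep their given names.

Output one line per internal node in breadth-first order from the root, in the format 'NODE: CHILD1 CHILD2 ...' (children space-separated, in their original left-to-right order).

Input: (((U,G,A),K,Q),J);
Scanning left-to-right, naming '(' by encounter order:
  pos 0: '(' -> open internal node _0 (depth 1)
  pos 1: '(' -> open internal node _1 (depth 2)
  pos 2: '(' -> open internal node _2 (depth 3)
  pos 8: ')' -> close internal node _2 (now at depth 2)
  pos 13: ')' -> close internal node _1 (now at depth 1)
  pos 16: ')' -> close internal node _0 (now at depth 0)
Total internal nodes: 3
BFS adjacency from root:
  _0: _1 J
  _1: _2 K Q
  _2: U G A

Answer: _0: _1 J
_1: _2 K Q
_2: U G A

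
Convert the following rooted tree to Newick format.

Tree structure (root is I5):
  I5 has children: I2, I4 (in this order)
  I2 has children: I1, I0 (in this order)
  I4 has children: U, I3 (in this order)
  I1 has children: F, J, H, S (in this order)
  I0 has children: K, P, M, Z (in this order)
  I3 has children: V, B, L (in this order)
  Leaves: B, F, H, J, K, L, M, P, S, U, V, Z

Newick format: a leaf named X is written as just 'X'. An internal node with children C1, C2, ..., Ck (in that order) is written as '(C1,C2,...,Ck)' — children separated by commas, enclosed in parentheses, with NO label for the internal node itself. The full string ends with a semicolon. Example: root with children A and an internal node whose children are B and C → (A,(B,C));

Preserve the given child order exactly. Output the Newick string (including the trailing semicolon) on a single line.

internal I5 with children ['I2', 'I4']
  internal I2 with children ['I1', 'I0']
    internal I1 with children ['F', 'J', 'H', 'S']
      leaf 'F' → 'F'
      leaf 'J' → 'J'
      leaf 'H' → 'H'
      leaf 'S' → 'S'
    → '(F,J,H,S)'
    internal I0 with children ['K', 'P', 'M', 'Z']
      leaf 'K' → 'K'
      leaf 'P' → 'P'
      leaf 'M' → 'M'
      leaf 'Z' → 'Z'
    → '(K,P,M,Z)'
  → '((F,J,H,S),(K,P,M,Z))'
  internal I4 with children ['U', 'I3']
    leaf 'U' → 'U'
    internal I3 with children ['V', 'B', 'L']
      leaf 'V' → 'V'
      leaf 'B' → 'B'
      leaf 'L' → 'L'
    → '(V,B,L)'
  → '(U,(V,B,L))'
→ '(((F,J,H,S),(K,P,M,Z)),(U,(V,B,L)))'
Final: (((F,J,H,S),(K,P,M,Z)),(U,(V,B,L)));

Answer: (((F,J,H,S),(K,P,M,Z)),(U,(V,B,L)));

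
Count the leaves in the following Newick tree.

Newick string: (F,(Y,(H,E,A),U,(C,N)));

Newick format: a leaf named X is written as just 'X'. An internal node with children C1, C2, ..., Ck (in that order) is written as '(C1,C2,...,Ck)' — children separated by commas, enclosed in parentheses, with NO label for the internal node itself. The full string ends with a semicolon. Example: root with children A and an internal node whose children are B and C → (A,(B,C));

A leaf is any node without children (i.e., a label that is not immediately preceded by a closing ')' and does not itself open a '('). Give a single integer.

Answer: 8

Derivation:
Newick: (F,(Y,(H,E,A),U,(C,N)));
Scan left-to-right; a leaf is any maximal label run not followed by '(':
  pos 1: leaf 'F' → count = 1
  pos 4: leaf 'Y' → count = 2
  pos 7: leaf 'H' → count = 3
  pos 9: leaf 'E' → count = 4
  pos 11: leaf 'A' → count = 5
  pos 14: leaf 'U' → count = 6
  pos 17: leaf 'C' → count = 7
  pos 19: leaf 'N' → count = 8
Total leaves: 8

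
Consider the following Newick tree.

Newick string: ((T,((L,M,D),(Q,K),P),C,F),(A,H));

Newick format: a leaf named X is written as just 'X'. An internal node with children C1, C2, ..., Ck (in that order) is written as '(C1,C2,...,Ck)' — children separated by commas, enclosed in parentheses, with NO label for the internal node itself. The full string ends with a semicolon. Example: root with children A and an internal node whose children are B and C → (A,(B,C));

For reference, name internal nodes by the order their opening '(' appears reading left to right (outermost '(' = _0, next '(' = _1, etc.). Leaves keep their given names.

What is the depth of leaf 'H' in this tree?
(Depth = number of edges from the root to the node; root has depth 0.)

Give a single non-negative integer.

Newick: ((T,((L,M,D),(Q,K),P),C,F),(A,H));
Naming internals by '(' encounter order: outermost '(' = _0, next = _1, ...
Query node: H
Path from root: _0 -> _5 -> H
Depth of H: 2 (number of edges from root)

Answer: 2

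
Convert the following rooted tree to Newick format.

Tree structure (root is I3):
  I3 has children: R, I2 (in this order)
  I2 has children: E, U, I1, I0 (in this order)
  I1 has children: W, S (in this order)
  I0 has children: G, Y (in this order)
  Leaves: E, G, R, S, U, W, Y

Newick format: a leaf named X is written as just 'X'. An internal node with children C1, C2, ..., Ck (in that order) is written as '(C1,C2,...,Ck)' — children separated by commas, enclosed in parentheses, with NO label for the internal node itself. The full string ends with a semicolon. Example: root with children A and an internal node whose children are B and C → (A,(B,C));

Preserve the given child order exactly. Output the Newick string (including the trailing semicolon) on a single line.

internal I3 with children ['R', 'I2']
  leaf 'R' → 'R'
  internal I2 with children ['E', 'U', 'I1', 'I0']
    leaf 'E' → 'E'
    leaf 'U' → 'U'
    internal I1 with children ['W', 'S']
      leaf 'W' → 'W'
      leaf 'S' → 'S'
    → '(W,S)'
    internal I0 with children ['G', 'Y']
      leaf 'G' → 'G'
      leaf 'Y' → 'Y'
    → '(G,Y)'
  → '(E,U,(W,S),(G,Y))'
→ '(R,(E,U,(W,S),(G,Y)))'
Final: (R,(E,U,(W,S),(G,Y)));

Answer: (R,(E,U,(W,S),(G,Y)));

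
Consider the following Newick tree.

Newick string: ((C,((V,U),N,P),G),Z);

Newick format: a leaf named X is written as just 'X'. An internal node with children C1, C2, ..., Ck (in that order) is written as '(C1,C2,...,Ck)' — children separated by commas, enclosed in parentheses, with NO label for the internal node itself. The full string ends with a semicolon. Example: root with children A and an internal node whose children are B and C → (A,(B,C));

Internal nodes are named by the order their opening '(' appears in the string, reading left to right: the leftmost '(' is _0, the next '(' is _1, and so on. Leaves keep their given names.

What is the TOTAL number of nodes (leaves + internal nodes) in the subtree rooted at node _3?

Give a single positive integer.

Newick: ((C,((V,U),N,P),G),Z);
Locate _3: it is the '(' at position 5 (the 4th '(' reading left to right).
Query: subtree rooted at _3
_3: subtree_size = 1 + 2
  V: subtree_size = 1 + 0
  U: subtree_size = 1 + 0
Total subtree size of _3: 3

Answer: 3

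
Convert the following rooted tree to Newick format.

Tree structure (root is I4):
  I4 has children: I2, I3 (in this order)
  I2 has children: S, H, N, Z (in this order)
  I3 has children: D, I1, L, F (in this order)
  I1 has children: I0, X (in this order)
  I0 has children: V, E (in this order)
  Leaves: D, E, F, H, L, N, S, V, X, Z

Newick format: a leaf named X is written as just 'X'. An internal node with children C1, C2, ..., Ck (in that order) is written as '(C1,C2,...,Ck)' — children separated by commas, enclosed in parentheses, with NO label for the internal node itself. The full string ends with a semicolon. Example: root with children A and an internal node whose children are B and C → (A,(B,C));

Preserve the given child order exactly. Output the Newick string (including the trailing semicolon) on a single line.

internal I4 with children ['I2', 'I3']
  internal I2 with children ['S', 'H', 'N', 'Z']
    leaf 'S' → 'S'
    leaf 'H' → 'H'
    leaf 'N' → 'N'
    leaf 'Z' → 'Z'
  → '(S,H,N,Z)'
  internal I3 with children ['D', 'I1', 'L', 'F']
    leaf 'D' → 'D'
    internal I1 with children ['I0', 'X']
      internal I0 with children ['V', 'E']
        leaf 'V' → 'V'
        leaf 'E' → 'E'
      → '(V,E)'
      leaf 'X' → 'X'
    → '((V,E),X)'
    leaf 'L' → 'L'
    leaf 'F' → 'F'
  → '(D,((V,E),X),L,F)'
→ '((S,H,N,Z),(D,((V,E),X),L,F))'
Final: ((S,H,N,Z),(D,((V,E),X),L,F));

Answer: ((S,H,N,Z),(D,((V,E),X),L,F));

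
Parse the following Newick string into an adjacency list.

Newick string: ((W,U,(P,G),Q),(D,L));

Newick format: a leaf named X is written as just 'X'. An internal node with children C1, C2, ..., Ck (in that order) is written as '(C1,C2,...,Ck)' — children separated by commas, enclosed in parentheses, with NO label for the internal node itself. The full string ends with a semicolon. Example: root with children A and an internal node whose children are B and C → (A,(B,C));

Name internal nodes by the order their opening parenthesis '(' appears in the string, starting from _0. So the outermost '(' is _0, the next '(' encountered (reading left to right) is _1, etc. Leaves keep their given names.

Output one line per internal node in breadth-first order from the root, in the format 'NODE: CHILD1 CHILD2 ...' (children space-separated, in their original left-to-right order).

Input: ((W,U,(P,G),Q),(D,L));
Scanning left-to-right, naming '(' by encounter order:
  pos 0: '(' -> open internal node _0 (depth 1)
  pos 1: '(' -> open internal node _1 (depth 2)
  pos 6: '(' -> open internal node _2 (depth 3)
  pos 10: ')' -> close internal node _2 (now at depth 2)
  pos 13: ')' -> close internal node _1 (now at depth 1)
  pos 15: '(' -> open internal node _3 (depth 2)
  pos 19: ')' -> close internal node _3 (now at depth 1)
  pos 20: ')' -> close internal node _0 (now at depth 0)
Total internal nodes: 4
BFS adjacency from root:
  _0: _1 _3
  _1: W U _2 Q
  _3: D L
  _2: P G

Answer: _0: _1 _3
_1: W U _2 Q
_3: D L
_2: P G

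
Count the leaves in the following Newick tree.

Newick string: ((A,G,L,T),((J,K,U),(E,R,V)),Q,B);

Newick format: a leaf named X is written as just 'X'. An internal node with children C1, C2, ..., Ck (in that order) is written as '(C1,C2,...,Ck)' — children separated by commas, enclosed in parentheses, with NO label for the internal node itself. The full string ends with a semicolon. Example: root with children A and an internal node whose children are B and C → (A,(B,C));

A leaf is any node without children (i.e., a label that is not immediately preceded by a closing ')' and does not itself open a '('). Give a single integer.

Newick: ((A,G,L,T),((J,K,U),(E,R,V)),Q,B);
Scan left-to-right; a leaf is any maximal label run not followed by '(':
  pos 2: leaf 'A' → count = 1
  pos 4: leaf 'G' → count = 2
  pos 6: leaf 'L' → count = 3
  pos 8: leaf 'T' → count = 4
  pos 13: leaf 'J' → count = 5
  pos 15: leaf 'K' → count = 6
  pos 17: leaf 'U' → count = 7
  pos 21: leaf 'E' → count = 8
  pos 23: leaf 'R' → count = 9
  pos 25: leaf 'V' → count = 10
  pos 29: leaf 'Q' → count = 11
  pos 31: leaf 'B' → count = 12
Total leaves: 12

Answer: 12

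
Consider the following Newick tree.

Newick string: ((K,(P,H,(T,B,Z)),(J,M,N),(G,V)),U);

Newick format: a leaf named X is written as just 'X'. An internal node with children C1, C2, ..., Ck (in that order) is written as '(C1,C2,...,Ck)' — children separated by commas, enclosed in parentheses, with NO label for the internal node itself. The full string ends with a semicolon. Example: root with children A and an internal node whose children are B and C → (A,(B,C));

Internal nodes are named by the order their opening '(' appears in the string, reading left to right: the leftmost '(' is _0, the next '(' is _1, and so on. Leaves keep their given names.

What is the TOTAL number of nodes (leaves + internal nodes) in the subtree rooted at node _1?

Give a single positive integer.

Answer: 16

Derivation:
Newick: ((K,(P,H,(T,B,Z)),(J,M,N),(G,V)),U);
Locate _1: it is the '(' at position 1 (the 2nd '(' reading left to right).
Query: subtree rooted at _1
_1: subtree_size = 1 + 15
  K: subtree_size = 1 + 0
  _2: subtree_size = 1 + 6
    P: subtree_size = 1 + 0
    H: subtree_size = 1 + 0
    _3: subtree_size = 1 + 3
      T: subtree_size = 1 + 0
      B: subtree_size = 1 + 0
      Z: subtree_size = 1 + 0
  _4: subtree_size = 1 + 3
    J: subtree_size = 1 + 0
    M: subtree_size = 1 + 0
    N: subtree_size = 1 + 0
  _5: subtree_size = 1 + 2
    G: subtree_size = 1 + 0
    V: subtree_size = 1 + 0
Total subtree size of _1: 16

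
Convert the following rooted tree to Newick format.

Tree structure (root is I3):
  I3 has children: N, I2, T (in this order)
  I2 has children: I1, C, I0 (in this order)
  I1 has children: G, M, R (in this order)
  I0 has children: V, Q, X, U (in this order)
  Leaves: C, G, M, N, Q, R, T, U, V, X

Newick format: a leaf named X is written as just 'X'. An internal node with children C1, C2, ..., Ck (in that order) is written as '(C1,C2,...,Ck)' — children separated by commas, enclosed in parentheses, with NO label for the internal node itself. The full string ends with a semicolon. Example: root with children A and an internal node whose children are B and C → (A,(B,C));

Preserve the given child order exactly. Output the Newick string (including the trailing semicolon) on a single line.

internal I3 with children ['N', 'I2', 'T']
  leaf 'N' → 'N'
  internal I2 with children ['I1', 'C', 'I0']
    internal I1 with children ['G', 'M', 'R']
      leaf 'G' → 'G'
      leaf 'M' → 'M'
      leaf 'R' → 'R'
    → '(G,M,R)'
    leaf 'C' → 'C'
    internal I0 with children ['V', 'Q', 'X', 'U']
      leaf 'V' → 'V'
      leaf 'Q' → 'Q'
      leaf 'X' → 'X'
      leaf 'U' → 'U'
    → '(V,Q,X,U)'
  → '((G,M,R),C,(V,Q,X,U))'
  leaf 'T' → 'T'
→ '(N,((G,M,R),C,(V,Q,X,U)),T)'
Final: (N,((G,M,R),C,(V,Q,X,U)),T);

Answer: (N,((G,M,R),C,(V,Q,X,U)),T);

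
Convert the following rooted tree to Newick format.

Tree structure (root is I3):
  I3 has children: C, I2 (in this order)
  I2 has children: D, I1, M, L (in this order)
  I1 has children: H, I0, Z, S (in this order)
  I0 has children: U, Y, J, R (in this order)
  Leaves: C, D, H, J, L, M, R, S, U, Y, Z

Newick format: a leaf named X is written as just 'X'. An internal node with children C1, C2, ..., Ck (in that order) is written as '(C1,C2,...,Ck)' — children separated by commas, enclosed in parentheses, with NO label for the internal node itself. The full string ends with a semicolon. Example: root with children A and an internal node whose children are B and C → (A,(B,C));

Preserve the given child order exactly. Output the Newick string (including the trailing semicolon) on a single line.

Answer: (C,(D,(H,(U,Y,J,R),Z,S),M,L));

Derivation:
internal I3 with children ['C', 'I2']
  leaf 'C' → 'C'
  internal I2 with children ['D', 'I1', 'M', 'L']
    leaf 'D' → 'D'
    internal I1 with children ['H', 'I0', 'Z', 'S']
      leaf 'H' → 'H'
      internal I0 with children ['U', 'Y', 'J', 'R']
        leaf 'U' → 'U'
        leaf 'Y' → 'Y'
        leaf 'J' → 'J'
        leaf 'R' → 'R'
      → '(U,Y,J,R)'
      leaf 'Z' → 'Z'
      leaf 'S' → 'S'
    → '(H,(U,Y,J,R),Z,S)'
    leaf 'M' → 'M'
    leaf 'L' → 'L'
  → '(D,(H,(U,Y,J,R),Z,S),M,L)'
→ '(C,(D,(H,(U,Y,J,R),Z,S),M,L))'
Final: (C,(D,(H,(U,Y,J,R),Z,S),M,L));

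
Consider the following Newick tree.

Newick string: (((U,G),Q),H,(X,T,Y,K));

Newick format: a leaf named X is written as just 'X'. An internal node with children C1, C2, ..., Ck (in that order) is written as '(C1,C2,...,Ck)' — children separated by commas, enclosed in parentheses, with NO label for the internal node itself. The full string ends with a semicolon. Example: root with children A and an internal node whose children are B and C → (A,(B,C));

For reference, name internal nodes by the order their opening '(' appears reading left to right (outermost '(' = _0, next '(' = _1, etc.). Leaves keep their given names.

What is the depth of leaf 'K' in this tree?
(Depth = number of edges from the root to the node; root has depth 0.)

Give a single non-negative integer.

Answer: 2

Derivation:
Newick: (((U,G),Q),H,(X,T,Y,K));
Naming internals by '(' encounter order: outermost '(' = _0, next = _1, ...
Query node: K
Path from root: _0 -> _3 -> K
Depth of K: 2 (number of edges from root)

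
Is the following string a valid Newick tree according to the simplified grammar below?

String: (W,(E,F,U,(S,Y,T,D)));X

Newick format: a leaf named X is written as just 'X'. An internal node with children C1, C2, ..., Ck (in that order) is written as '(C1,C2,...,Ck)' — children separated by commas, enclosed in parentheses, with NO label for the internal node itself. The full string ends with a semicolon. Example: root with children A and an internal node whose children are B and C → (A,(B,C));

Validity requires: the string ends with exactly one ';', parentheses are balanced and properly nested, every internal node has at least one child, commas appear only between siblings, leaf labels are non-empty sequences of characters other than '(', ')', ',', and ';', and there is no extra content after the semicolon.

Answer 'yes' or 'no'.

Input: (W,(E,F,U,(S,Y,T,D)));X
Paren balance: 3 '(' vs 3 ')' OK
Ends with single ';': False
Full parse: FAILS (must end with ;)
Valid: False

Answer: no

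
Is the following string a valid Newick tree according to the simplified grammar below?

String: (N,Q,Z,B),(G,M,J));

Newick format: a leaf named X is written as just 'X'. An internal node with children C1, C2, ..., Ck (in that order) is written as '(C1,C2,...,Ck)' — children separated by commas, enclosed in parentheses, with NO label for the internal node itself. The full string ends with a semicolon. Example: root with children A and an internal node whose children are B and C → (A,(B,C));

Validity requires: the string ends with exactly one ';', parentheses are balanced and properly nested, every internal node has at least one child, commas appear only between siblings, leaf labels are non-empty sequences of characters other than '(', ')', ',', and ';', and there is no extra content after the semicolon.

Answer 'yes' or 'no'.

Input: (N,Q,Z,B),(G,M,J));
Paren balance: 2 '(' vs 3 ')' MISMATCH
Ends with single ';': True
Full parse: FAILS (extra content after tree at pos 9)
Valid: False

Answer: no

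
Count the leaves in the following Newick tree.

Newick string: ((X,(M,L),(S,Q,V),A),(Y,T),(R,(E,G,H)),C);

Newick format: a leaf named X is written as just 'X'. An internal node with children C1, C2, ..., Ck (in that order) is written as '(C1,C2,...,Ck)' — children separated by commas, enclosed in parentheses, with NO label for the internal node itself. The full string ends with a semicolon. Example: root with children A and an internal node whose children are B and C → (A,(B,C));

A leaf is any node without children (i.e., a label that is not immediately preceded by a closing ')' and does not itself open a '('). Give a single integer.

Newick: ((X,(M,L),(S,Q,V),A),(Y,T),(R,(E,G,H)),C);
Scan left-to-right; a leaf is any maximal label run not followed by '(':
  pos 2: leaf 'X' → count = 1
  pos 5: leaf 'M' → count = 2
  pos 7: leaf 'L' → count = 3
  pos 11: leaf 'S' → count = 4
  pos 13: leaf 'Q' → count = 5
  pos 15: leaf 'V' → count = 6
  pos 18: leaf 'A' → count = 7
  pos 22: leaf 'Y' → count = 8
  pos 24: leaf 'T' → count = 9
  pos 28: leaf 'R' → count = 10
  pos 31: leaf 'E' → count = 11
  pos 33: leaf 'G' → count = 12
  pos 35: leaf 'H' → count = 13
  pos 39: leaf 'C' → count = 14
Total leaves: 14

Answer: 14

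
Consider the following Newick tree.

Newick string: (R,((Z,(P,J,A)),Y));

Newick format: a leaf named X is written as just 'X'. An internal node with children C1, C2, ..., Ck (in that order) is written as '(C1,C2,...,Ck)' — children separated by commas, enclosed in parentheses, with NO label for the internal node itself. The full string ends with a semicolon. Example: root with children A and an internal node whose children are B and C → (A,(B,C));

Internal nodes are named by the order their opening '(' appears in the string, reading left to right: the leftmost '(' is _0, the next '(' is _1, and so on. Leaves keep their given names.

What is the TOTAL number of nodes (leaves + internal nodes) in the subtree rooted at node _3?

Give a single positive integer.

Newick: (R,((Z,(P,J,A)),Y));
Locate _3: it is the '(' at position 7 (the 4th '(' reading left to right).
Query: subtree rooted at _3
_3: subtree_size = 1 + 3
  P: subtree_size = 1 + 0
  J: subtree_size = 1 + 0
  A: subtree_size = 1 + 0
Total subtree size of _3: 4

Answer: 4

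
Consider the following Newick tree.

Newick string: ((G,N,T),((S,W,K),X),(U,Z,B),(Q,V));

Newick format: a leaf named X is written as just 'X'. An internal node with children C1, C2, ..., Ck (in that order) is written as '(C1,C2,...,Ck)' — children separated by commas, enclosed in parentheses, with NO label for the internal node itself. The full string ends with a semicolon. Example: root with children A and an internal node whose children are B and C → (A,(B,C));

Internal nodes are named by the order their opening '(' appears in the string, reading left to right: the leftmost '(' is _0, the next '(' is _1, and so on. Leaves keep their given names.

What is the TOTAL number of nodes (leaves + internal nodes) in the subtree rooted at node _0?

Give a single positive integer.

Answer: 18

Derivation:
Newick: ((G,N,T),((S,W,K),X),(U,Z,B),(Q,V));
Locate _0: it is the '(' at position 0 (the 1st '(' reading left to right).
Query: subtree rooted at _0
_0: subtree_size = 1 + 17
  _1: subtree_size = 1 + 3
    G: subtree_size = 1 + 0
    N: subtree_size = 1 + 0
    T: subtree_size = 1 + 0
  _2: subtree_size = 1 + 5
    _3: subtree_size = 1 + 3
      S: subtree_size = 1 + 0
      W: subtree_size = 1 + 0
      K: subtree_size = 1 + 0
    X: subtree_size = 1 + 0
  _4: subtree_size = 1 + 3
    U: subtree_size = 1 + 0
    Z: subtree_size = 1 + 0
    B: subtree_size = 1 + 0
  _5: subtree_size = 1 + 2
    Q: subtree_size = 1 + 0
    V: subtree_size = 1 + 0
Total subtree size of _0: 18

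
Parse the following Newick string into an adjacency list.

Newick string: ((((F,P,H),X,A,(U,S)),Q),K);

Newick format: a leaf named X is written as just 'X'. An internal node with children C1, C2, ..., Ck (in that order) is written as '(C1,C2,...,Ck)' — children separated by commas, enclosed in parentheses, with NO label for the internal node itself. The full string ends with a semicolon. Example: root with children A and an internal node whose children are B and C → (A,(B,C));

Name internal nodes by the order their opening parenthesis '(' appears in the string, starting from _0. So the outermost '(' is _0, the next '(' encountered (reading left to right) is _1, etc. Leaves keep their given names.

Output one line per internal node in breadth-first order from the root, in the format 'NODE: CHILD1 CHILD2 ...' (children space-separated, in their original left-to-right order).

Input: ((((F,P,H),X,A,(U,S)),Q),K);
Scanning left-to-right, naming '(' by encounter order:
  pos 0: '(' -> open internal node _0 (depth 1)
  pos 1: '(' -> open internal node _1 (depth 2)
  pos 2: '(' -> open internal node _2 (depth 3)
  pos 3: '(' -> open internal node _3 (depth 4)
  pos 9: ')' -> close internal node _3 (now at depth 3)
  pos 15: '(' -> open internal node _4 (depth 4)
  pos 19: ')' -> close internal node _4 (now at depth 3)
  pos 20: ')' -> close internal node _2 (now at depth 2)
  pos 23: ')' -> close internal node _1 (now at depth 1)
  pos 26: ')' -> close internal node _0 (now at depth 0)
Total internal nodes: 5
BFS adjacency from root:
  _0: _1 K
  _1: _2 Q
  _2: _3 X A _4
  _3: F P H
  _4: U S

Answer: _0: _1 K
_1: _2 Q
_2: _3 X A _4
_3: F P H
_4: U S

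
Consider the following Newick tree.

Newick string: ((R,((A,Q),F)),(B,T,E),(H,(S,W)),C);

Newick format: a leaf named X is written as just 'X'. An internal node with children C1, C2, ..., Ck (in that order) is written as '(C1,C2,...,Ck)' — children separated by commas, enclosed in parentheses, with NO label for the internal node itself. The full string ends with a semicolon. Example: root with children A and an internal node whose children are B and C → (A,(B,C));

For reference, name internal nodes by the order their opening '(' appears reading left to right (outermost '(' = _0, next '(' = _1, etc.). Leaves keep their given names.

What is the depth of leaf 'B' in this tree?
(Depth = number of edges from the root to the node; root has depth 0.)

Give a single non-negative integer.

Newick: ((R,((A,Q),F)),(B,T,E),(H,(S,W)),C);
Naming internals by '(' encounter order: outermost '(' = _0, next = _1, ...
Query node: B
Path from root: _0 -> _4 -> B
Depth of B: 2 (number of edges from root)

Answer: 2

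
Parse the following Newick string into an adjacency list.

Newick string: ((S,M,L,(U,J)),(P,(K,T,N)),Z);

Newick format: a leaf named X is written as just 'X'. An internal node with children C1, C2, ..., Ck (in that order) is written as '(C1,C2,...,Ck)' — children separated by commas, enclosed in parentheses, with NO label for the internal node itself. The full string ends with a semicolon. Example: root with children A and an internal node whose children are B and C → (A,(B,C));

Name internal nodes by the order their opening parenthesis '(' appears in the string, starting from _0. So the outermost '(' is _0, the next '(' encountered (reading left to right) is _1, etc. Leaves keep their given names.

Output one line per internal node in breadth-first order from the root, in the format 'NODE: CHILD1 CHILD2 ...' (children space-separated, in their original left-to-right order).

Answer: _0: _1 _3 Z
_1: S M L _2
_3: P _4
_2: U J
_4: K T N

Derivation:
Input: ((S,M,L,(U,J)),(P,(K,T,N)),Z);
Scanning left-to-right, naming '(' by encounter order:
  pos 0: '(' -> open internal node _0 (depth 1)
  pos 1: '(' -> open internal node _1 (depth 2)
  pos 8: '(' -> open internal node _2 (depth 3)
  pos 12: ')' -> close internal node _2 (now at depth 2)
  pos 13: ')' -> close internal node _1 (now at depth 1)
  pos 15: '(' -> open internal node _3 (depth 2)
  pos 18: '(' -> open internal node _4 (depth 3)
  pos 24: ')' -> close internal node _4 (now at depth 2)
  pos 25: ')' -> close internal node _3 (now at depth 1)
  pos 28: ')' -> close internal node _0 (now at depth 0)
Total internal nodes: 5
BFS adjacency from root:
  _0: _1 _3 Z
  _1: S M L _2
  _3: P _4
  _2: U J
  _4: K T N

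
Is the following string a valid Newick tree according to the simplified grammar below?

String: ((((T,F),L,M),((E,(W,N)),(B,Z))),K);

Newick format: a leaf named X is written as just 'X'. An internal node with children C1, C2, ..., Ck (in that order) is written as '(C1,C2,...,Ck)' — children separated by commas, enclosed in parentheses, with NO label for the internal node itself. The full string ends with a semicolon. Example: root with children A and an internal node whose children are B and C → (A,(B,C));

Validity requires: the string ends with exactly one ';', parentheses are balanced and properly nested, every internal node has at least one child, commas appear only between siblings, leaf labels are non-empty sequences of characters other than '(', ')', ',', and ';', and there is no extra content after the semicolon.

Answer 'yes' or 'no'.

Input: ((((T,F),L,M),((E,(W,N)),(B,Z))),K);
Paren balance: 8 '(' vs 8 ')' OK
Ends with single ';': True
Full parse: OK
Valid: True

Answer: yes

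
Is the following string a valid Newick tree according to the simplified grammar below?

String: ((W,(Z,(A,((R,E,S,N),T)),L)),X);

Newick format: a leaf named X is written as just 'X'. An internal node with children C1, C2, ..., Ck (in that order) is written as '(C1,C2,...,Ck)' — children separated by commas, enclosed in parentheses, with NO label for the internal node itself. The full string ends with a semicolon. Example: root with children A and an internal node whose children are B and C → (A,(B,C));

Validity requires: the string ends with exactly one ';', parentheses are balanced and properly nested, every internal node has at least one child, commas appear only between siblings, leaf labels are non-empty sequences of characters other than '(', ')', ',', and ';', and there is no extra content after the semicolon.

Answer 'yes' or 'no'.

Answer: yes

Derivation:
Input: ((W,(Z,(A,((R,E,S,N),T)),L)),X);
Paren balance: 6 '(' vs 6 ')' OK
Ends with single ';': True
Full parse: OK
Valid: True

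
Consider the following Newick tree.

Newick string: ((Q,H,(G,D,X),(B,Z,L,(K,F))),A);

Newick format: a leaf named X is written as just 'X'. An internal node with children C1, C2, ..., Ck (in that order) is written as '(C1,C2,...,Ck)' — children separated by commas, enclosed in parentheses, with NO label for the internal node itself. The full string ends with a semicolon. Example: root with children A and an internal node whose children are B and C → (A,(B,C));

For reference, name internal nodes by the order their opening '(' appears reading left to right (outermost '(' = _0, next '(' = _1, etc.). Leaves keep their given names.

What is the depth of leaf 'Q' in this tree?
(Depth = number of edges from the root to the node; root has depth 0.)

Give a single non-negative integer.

Newick: ((Q,H,(G,D,X),(B,Z,L,(K,F))),A);
Naming internals by '(' encounter order: outermost '(' = _0, next = _1, ...
Query node: Q
Path from root: _0 -> _1 -> Q
Depth of Q: 2 (number of edges from root)

Answer: 2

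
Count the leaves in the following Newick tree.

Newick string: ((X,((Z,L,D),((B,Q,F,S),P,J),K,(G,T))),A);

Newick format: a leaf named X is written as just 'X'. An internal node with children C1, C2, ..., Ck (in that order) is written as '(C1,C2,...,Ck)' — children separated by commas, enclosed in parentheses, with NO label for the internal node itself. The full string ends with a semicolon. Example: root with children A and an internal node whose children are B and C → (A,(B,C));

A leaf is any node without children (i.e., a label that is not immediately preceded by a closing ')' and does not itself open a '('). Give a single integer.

Answer: 14

Derivation:
Newick: ((X,((Z,L,D),((B,Q,F,S),P,J),K,(G,T))),A);
Scan left-to-right; a leaf is any maximal label run not followed by '(':
  pos 2: leaf 'X' → count = 1
  pos 6: leaf 'Z' → count = 2
  pos 8: leaf 'L' → count = 3
  pos 10: leaf 'D' → count = 4
  pos 15: leaf 'B' → count = 5
  pos 17: leaf 'Q' → count = 6
  pos 19: leaf 'F' → count = 7
  pos 21: leaf 'S' → count = 8
  pos 24: leaf 'P' → count = 9
  pos 26: leaf 'J' → count = 10
  pos 29: leaf 'K' → count = 11
  pos 32: leaf 'G' → count = 12
  pos 34: leaf 'T' → count = 13
  pos 39: leaf 'A' → count = 14
Total leaves: 14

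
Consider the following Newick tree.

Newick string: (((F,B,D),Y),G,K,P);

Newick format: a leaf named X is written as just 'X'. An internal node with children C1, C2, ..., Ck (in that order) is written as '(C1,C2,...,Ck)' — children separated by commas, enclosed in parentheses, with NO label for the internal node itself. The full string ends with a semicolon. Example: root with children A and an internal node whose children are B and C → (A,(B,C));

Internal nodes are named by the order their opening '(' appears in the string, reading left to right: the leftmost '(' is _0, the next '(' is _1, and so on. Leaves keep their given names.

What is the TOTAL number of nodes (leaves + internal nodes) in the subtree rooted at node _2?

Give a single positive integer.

Answer: 4

Derivation:
Newick: (((F,B,D),Y),G,K,P);
Locate _2: it is the '(' at position 2 (the 3rd '(' reading left to right).
Query: subtree rooted at _2
_2: subtree_size = 1 + 3
  F: subtree_size = 1 + 0
  B: subtree_size = 1 + 0
  D: subtree_size = 1 + 0
Total subtree size of _2: 4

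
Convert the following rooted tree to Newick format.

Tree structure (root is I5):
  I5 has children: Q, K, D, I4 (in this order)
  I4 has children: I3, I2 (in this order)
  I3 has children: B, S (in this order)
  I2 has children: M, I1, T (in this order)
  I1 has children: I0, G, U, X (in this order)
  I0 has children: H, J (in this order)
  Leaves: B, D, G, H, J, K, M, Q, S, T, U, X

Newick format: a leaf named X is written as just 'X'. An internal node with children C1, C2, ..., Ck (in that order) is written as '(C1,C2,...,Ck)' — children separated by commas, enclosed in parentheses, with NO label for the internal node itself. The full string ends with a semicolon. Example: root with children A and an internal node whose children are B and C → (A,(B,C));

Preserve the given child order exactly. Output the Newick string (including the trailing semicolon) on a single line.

internal I5 with children ['Q', 'K', 'D', 'I4']
  leaf 'Q' → 'Q'
  leaf 'K' → 'K'
  leaf 'D' → 'D'
  internal I4 with children ['I3', 'I2']
    internal I3 with children ['B', 'S']
      leaf 'B' → 'B'
      leaf 'S' → 'S'
    → '(B,S)'
    internal I2 with children ['M', 'I1', 'T']
      leaf 'M' → 'M'
      internal I1 with children ['I0', 'G', 'U', 'X']
        internal I0 with children ['H', 'J']
          leaf 'H' → 'H'
          leaf 'J' → 'J'
        → '(H,J)'
        leaf 'G' → 'G'
        leaf 'U' → 'U'
        leaf 'X' → 'X'
      → '((H,J),G,U,X)'
      leaf 'T' → 'T'
    → '(M,((H,J),G,U,X),T)'
  → '((B,S),(M,((H,J),G,U,X),T))'
→ '(Q,K,D,((B,S),(M,((H,J),G,U,X),T)))'
Final: (Q,K,D,((B,S),(M,((H,J),G,U,X),T)));

Answer: (Q,K,D,((B,S),(M,((H,J),G,U,X),T)));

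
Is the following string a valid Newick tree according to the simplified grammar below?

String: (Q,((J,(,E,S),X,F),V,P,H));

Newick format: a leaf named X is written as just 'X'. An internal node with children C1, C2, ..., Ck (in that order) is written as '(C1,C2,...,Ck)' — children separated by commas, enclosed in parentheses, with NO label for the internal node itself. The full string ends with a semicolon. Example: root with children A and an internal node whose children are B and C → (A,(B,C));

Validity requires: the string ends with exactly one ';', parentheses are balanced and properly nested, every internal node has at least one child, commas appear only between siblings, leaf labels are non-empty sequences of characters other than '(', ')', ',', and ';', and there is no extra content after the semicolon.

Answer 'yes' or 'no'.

Answer: no

Derivation:
Input: (Q,((J,(,E,S),X,F),V,P,H));
Paren balance: 4 '(' vs 4 ')' OK
Ends with single ';': True
Full parse: FAILS (empty leaf label at pos 8)
Valid: False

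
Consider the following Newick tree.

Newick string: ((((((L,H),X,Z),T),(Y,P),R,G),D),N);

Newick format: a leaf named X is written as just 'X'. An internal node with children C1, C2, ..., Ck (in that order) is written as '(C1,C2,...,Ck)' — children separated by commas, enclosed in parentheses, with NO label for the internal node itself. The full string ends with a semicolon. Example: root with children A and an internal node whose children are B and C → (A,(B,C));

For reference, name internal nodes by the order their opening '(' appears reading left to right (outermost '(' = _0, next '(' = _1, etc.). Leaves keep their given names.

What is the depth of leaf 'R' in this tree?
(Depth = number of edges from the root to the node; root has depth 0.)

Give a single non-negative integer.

Answer: 3

Derivation:
Newick: ((((((L,H),X,Z),T),(Y,P),R,G),D),N);
Naming internals by '(' encounter order: outermost '(' = _0, next = _1, ...
Query node: R
Path from root: _0 -> _1 -> _2 -> R
Depth of R: 3 (number of edges from root)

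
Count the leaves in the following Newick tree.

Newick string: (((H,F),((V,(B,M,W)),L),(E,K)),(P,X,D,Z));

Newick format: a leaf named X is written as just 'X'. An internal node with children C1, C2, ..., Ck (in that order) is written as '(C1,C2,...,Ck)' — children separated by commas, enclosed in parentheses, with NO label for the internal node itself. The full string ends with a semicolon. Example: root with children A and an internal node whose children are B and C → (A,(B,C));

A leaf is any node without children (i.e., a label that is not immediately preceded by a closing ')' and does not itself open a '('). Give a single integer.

Answer: 13

Derivation:
Newick: (((H,F),((V,(B,M,W)),L),(E,K)),(P,X,D,Z));
Scan left-to-right; a leaf is any maximal label run not followed by '(':
  pos 3: leaf 'H' → count = 1
  pos 5: leaf 'F' → count = 2
  pos 10: leaf 'V' → count = 3
  pos 13: leaf 'B' → count = 4
  pos 15: leaf 'M' → count = 5
  pos 17: leaf 'W' → count = 6
  pos 21: leaf 'L' → count = 7
  pos 25: leaf 'E' → count = 8
  pos 27: leaf 'K' → count = 9
  pos 32: leaf 'P' → count = 10
  pos 34: leaf 'X' → count = 11
  pos 36: leaf 'D' → count = 12
  pos 38: leaf 'Z' → count = 13
Total leaves: 13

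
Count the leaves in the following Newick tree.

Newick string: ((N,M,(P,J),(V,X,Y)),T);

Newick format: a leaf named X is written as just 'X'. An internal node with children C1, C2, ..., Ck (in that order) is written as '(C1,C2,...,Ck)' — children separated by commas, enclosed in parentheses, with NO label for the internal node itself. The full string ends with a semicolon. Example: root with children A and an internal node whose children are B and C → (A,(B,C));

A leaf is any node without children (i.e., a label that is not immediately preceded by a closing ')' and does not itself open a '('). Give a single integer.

Answer: 8

Derivation:
Newick: ((N,M,(P,J),(V,X,Y)),T);
Scan left-to-right; a leaf is any maximal label run not followed by '(':
  pos 2: leaf 'N' → count = 1
  pos 4: leaf 'M' → count = 2
  pos 7: leaf 'P' → count = 3
  pos 9: leaf 'J' → count = 4
  pos 13: leaf 'V' → count = 5
  pos 15: leaf 'X' → count = 6
  pos 17: leaf 'Y' → count = 7
  pos 21: leaf 'T' → count = 8
Total leaves: 8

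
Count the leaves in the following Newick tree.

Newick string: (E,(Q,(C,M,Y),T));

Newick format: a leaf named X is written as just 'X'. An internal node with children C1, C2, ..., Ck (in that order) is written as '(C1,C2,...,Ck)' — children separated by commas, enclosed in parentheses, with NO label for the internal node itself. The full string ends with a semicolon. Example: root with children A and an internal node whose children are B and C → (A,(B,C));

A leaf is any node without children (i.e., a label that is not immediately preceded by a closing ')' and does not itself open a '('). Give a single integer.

Newick: (E,(Q,(C,M,Y),T));
Scan left-to-right; a leaf is any maximal label run not followed by '(':
  pos 1: leaf 'E' → count = 1
  pos 4: leaf 'Q' → count = 2
  pos 7: leaf 'C' → count = 3
  pos 9: leaf 'M' → count = 4
  pos 11: leaf 'Y' → count = 5
  pos 14: leaf 'T' → count = 6
Total leaves: 6

Answer: 6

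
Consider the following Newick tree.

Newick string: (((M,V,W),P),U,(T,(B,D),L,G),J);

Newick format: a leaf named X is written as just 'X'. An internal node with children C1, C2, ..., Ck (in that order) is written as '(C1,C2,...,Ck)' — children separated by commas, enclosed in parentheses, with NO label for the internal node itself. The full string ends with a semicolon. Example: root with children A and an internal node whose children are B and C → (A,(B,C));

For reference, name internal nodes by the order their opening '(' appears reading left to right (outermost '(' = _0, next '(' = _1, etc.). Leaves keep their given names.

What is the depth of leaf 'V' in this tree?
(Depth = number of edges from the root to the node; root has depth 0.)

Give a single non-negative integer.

Newick: (((M,V,W),P),U,(T,(B,D),L,G),J);
Naming internals by '(' encounter order: outermost '(' = _0, next = _1, ...
Query node: V
Path from root: _0 -> _1 -> _2 -> V
Depth of V: 3 (number of edges from root)

Answer: 3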